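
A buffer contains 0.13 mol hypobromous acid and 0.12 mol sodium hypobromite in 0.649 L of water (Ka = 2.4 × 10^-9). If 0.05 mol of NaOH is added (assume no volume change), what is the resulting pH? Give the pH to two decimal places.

After neutralization: n(HOBr) = 0.08 mol, n(OBr-) = 0.17 mol.
pKa = −log(2.4 × 10^-9) = 8.620
pH = pKa + log(n_OBr-/n_HOBr) = 8.620 + log(0.17/0.08) = 8.620 + (+0.327)

pH = 8.95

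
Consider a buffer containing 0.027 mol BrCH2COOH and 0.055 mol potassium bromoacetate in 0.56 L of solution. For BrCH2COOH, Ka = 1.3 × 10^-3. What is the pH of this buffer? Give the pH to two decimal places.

pKa = −log(1.3 × 10^-3) = 2.886
Henderson–Hasselbalch: pH = pKa + log([BrCH2COO-]/[BrCH2COOH]) = 2.886 + log(0.055/0.027)
pH = 2.886 + (+0.309) = 3.20

pH = 3.20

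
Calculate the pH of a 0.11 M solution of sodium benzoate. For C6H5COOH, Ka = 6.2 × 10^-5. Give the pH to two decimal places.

C6H5COO- is the conjugate base of the weak acid C6H5COOH.
Kb = Kw/Ka = 1.0×10^-14 / 6.2 × 10^-5 = 1.61 × 10^-10
From the ICE table, Kb = x²/(0.11 − x) = 1.61 × 10^-10.
Since Kb ≪ C₀, x ≈ √(Kb·C₀) = 4.21 × 10^-6 M.
pOH = −log(4.21 × 10^-6) = 5.38; pH = 14.00 − 5.38 = 8.62

pH = 8.62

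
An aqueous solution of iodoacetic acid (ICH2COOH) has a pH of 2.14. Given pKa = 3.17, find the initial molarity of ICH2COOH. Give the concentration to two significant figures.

[H+] = 10^(-2.14) = 7.24 × 10^-3 M = x
Ka = 10^(−3.17) = 6.76 × 10^-4
Ka = x²/(C₀ − x) ⇒ C₀ = x + x²/Ka
C₀ = 7.24 × 10^-3 + (7.24 × 10^-3)²/(6.76 × 10^-4) = 8.48 × 10^-2 M

C₀ = 8.5 × 10^-2 M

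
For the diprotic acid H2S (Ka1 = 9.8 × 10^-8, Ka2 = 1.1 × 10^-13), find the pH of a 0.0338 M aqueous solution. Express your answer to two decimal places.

pH = 4.24

Ka1 ≫ Ka2, so treat the first dissociation as the only significant source of H+.
Ka1 = x²/(0.0338 − x) = 9.8 × 10^-8
x ≈ √(9.8 × 10^-8 × 0.0338) = 5.76 × 10^-5 M
pH = −log(5.76 × 10^-5) = 4.24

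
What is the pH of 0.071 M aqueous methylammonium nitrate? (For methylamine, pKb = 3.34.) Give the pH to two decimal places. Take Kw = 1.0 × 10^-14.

pH = 5.90

CH3NH3+ is the conjugate acid of the weak base CH3NH2.
Kb = 10^(−3.34) = 4.57 × 10^-4
Ka = Kw/Kb = 1.0×10^-14 / 4.57 × 10^-4 = 2.19 × 10^-11
Ka = [H+]²/(0.071 − [H+]) = 2.19 × 10^-11
Assume [H+] ≪ 0.071: [H+] ≈ √(2.19 × 10^-11 × 0.071) = 1.25 × 10^-6 M
pH = −log(1.25 × 10^-6) = 5.90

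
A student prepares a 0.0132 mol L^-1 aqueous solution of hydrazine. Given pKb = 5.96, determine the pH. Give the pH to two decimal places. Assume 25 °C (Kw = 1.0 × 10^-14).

N2H4 + H2O ⇌ N2H5+ + OH-
Kb = 10^(−5.96) = 1.10 × 10^-6
Kb = [OH-]²/(0.0132 − [OH-]) = 1.10 × 10^-6
Since Kb ≪ C₀, [OH-] ≈ √(Kb·C₀) = 1.20 × 10^-4 M.
pOH = 3.92, so pH = 14.00 − pOH = 10.08

pH = 10.08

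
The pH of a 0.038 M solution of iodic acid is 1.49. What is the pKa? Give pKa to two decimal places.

pKa = 0.73

[H+] = 10^(-1.49) = 3.24 × 10^-2 M
At equilibrium [HA] = 0.038 − 3.24 × 10^-2 = 5.60 × 10^-3 M
Ka = [H+][A-]/[HA] = (3.24 × 10^-2)² / 5.60 × 10^-3 = 1.87 × 10^-1
pKa = -log(1.87 × 10^-1) = 0.73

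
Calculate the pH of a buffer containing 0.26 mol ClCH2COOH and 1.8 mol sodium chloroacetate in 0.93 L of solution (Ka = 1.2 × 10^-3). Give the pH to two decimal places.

pH = 3.76

pKa = −log(1.2 × 10^-3) = 2.921
pH = pKa + log([A⁻]/[HA]) = 2.921 + log(1.8/0.26)
pH = 2.921 + (+0.840) = 3.76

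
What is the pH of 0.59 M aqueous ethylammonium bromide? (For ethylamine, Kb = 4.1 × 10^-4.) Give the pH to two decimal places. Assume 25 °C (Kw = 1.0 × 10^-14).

pH = 5.42

C2H5NH3+ is the conjugate acid of the weak base C2H5NH2.
Ka = Kw/Kb = 1.0×10^-14 / 4.1 × 10^-4 = 2.44 × 10^-11
Ka = [H+]²/(0.59 − [H+]) = 2.44 × 10^-11
Neglecting [H+] in the denominator: [H+] = √(2.44 × 10^-11 × 0.59) = 3.79 × 10^-6 M
Check: 0.00064% ionized — well under 5%, approximation valid.
pH = −log[H+] = −log(3.79 × 10^-6) = 5.42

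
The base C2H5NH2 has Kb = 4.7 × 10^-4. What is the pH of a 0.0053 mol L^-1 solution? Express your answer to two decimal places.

C2H5NH2 + H2O ⇌ C2H5NH3+ + OH-
Kb = [OH-]²/(0.0053 − [OH-]) = 4.7 × 10^-4
The 5% rule fails; solving [OH-]² + Kb·[OH-] − Kb·C₀ = 0 exactly:
[OH-] = [−0.00047 + √(0.00047² + 9.96e-06)]/2 = 1.36 × 10^-3 M
pOH = −log(1.36 × 10^-3) = 2.87; pH = 14.00 − 2.87 = 11.13

pH = 11.13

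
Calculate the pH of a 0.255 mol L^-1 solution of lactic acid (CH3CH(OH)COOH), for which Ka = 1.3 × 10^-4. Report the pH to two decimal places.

CH3CH(OH)COOH ⇌ CH3CH(OH)COO- + H+
Ka = x²/(0.255 − x) = 1.3 × 10^-4
Neglecting x in the denominator: x = √(1.3 × 10^-4 × 0.255) = 5.76 × 10^-3 M
(x/C₀ = 2.3% < 5%, so the approximation holds.)
pH = −log[H+] = −log(5.76 × 10^-3) = 2.24

pH = 2.24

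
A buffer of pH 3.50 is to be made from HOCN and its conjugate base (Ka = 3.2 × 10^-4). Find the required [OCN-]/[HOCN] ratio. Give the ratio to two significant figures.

ratio = 1.0

pKa = -log(3.2 × 10^-4) = 3.495
pH = pKa + log(r) ⇒ log(r) = 3.50 − 3.495 = +0.005
r = [OCN-]/[HOCN] = 10^(+0.005) = 1.01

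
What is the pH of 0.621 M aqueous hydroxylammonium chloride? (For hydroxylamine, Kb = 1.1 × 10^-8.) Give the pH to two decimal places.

NH3OH+ is the conjugate acid of the weak base NH2OH.
Ka = Kw/Kb = 1.0×10^-14 / 1.1 × 10^-8 = 9.09 × 10^-7
From the ICE table, Ka = x²/(0.621 − x) = 9.09 × 10^-7.
Since Ka ≪ C₀, x ≈ √(Ka·C₀) = 7.51 × 10^-4 M.
Check: 0.12% ionized — well under 5%, approximation valid.
pH = −log[H+] = −log(7.51 × 10^-4) = 3.12

pH = 3.12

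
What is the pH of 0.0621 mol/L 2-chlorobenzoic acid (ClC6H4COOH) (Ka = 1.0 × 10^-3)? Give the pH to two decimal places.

pH = 2.13

ClC6H4COOH ⇌ ClC6H4COO- + H+
From the ICE table, Ka = x²/(0.0621 − x) = 1.0 × 10^-3.
x is not negligible relative to C₀; solve x² + 0.001·x − 6.21e-05 = 0.
x = [−0.001 + √(0.001² + 0.000248)]/2 = 7.40 × 10^-3 M
pH = −log(7.40 × 10^-3) = 2.13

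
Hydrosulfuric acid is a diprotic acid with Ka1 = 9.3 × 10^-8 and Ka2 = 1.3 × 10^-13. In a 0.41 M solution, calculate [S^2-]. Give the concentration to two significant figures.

First ionization gives [H+] ≈ [HS-] = 1.95 × 10^-4 M.
Second step: Ka2 = [H+][S^2-]/[HS-] ≈ [S^2-] (since [H+] ≈ [HS-]).
So [S^2-] ≈ Ka2.

1.3 × 10^-13 M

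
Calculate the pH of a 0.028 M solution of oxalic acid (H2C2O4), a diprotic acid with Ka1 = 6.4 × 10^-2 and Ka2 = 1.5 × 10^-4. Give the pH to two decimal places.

Ka1 ≫ Ka2, so treat the first dissociation as the only significant source of H+.
Ka1 = x²/(0.028 − x) = 6.4 × 10^-2
Solving the quadratic: x = (−Ka1 + √(Ka1² + 4·Ka1·C₀))/2 = 2.11 × 10^-2 M
pH = −log(2.11 × 10^-2) = 1.68

pH = 1.68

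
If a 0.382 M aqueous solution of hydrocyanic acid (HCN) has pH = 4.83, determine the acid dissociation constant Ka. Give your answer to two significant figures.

Ka = 5.7 × 10^-10

[H+] = 10^(-4.83) = 1.48 × 10^-5 M
At equilibrium [HA] = 0.382 − 1.48 × 10^-5 = 3.82 × 10^-1 M
Ka = [H+][A-]/[HA] = (1.48 × 10^-5)² / 3.82 × 10^-1 = 5.7 × 10^-10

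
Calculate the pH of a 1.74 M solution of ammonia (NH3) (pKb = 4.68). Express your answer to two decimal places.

NH3 + H2O ⇌ NH4+ + OH-
Kb = 10^(−4.68) = 2.09 × 10^-5
Let x = [OH-] at equilibrium. Kb = x²/(1.74 − x).
Since Kb ≪ C₀, x ≈ √(Kb·C₀) = 6.03 × 10^-3 M.
(x/C₀ = 0.35% < 5%, so the approximation holds.)
pOH = −log(6.03 × 10^-3) = 2.22; pH = 14.00 − 2.22 = 11.78

pH = 11.78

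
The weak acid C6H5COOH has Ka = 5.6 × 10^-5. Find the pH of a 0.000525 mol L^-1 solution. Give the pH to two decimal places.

pH = 3.84

C6H5COOH ⇌ C6H5COO- + H+
From the ICE table, Ka = x²/(0.000525 − x) = 5.6 × 10^-5.
x is not negligible relative to C₀; solve x² + 5.6e-05·x − 2.94e-08 = 0.
x = (−Ka + √(Ka² + 4·Ka·C₀))/2 = 1.46 × 10^-4 M
pH = −log(1.46 × 10^-4) = 3.84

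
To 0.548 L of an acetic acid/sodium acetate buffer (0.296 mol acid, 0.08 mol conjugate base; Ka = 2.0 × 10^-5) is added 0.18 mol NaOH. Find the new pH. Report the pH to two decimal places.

After neutralization: n(CH3COOH) = 0.116 mol, n(CH3COO-) = 0.26 mol.
pKa = −log(2.0 × 10^-5) = 4.699
pH = pKa + log(n_CH3COO-/n_CH3COOH) = 4.699 + log(0.26/0.116) = 4.699 + (+0.351)

pH = 5.05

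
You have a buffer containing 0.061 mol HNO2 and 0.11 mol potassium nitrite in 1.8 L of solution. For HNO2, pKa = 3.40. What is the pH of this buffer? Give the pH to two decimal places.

pH = 3.66

Henderson–Hasselbalch: pH = pKa + log([NO2-]/[HNO2]) = 3.40 + log(0.11/0.061)
pH = 3.40 + (+0.256) = 3.66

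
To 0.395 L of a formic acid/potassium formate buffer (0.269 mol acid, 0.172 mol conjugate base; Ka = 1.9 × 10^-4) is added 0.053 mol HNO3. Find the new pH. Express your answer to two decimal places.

After neutralization: n(HCOOH) = 0.322 mol, n(HCOO-) = 0.119 mol.
pKa = −log(1.9 × 10^-4) = 3.721
pH = pKa + log(n_HCOO-/n_HCOOH) = 3.721 + log(0.119/0.322) = 3.721 + (-0.432)

pH = 3.29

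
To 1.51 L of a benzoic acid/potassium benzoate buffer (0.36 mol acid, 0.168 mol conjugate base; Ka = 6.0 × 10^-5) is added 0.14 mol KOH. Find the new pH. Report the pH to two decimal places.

pH = 4.37

OH- converts C6H5COOH to C6H5COO-: C6H5COOH → 0.22 mol, C6H5COO- → 0.308 mol.
pKa = −log(6.0 × 10^-5) = 4.222
Henderson–Hasselbalch with mole ratio 0.308/0.22: pH = 4.222 + (+0.146)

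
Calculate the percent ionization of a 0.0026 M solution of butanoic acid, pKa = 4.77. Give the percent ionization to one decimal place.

7.8%

CH3(CH2)2COOH ⇌ CH3(CH2)2COO- + H+; let x = [H+] at equilibrium.
Ka = 10^(−4.77) = 1.70 × 10^-5
Solve x² + 1.7e-05x − 4.42e-08 = 0 → x = 2.02 × 10^-4 M
Fraction ionized = 2.02 × 10^-4 / 0.0026 = 0.0777 → 7.8%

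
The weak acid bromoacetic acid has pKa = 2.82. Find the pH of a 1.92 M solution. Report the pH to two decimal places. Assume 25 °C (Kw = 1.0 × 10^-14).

pH = 1.27

BrCH2COOH ⇌ BrCH2COO- + H+
Ka = 10^(−2.82) = 1.51 × 10^-3
From the ICE table, Ka = [H+]²/(1.92 − [H+]) = 1.51 × 10^-3.
Since Ka ≪ C₀, [H+] ≈ √(Ka·C₀) = 5.38 × 10^-2 M.
([H+]/C₀ = 2.8% < 5%, so the approximation holds.)
pH = −log(5.38 × 10^-2) = 1.27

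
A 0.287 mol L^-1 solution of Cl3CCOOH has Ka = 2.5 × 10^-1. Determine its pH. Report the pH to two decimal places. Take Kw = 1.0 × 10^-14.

Cl3CCOOH ⇌ Cl3CCOO- + H+
From the ICE table, Ka = x²/(0.287 − x) = 2.5 × 10^-1.
The 5% rule fails; solving x² + Ka·x − Ka·C₀ = 0 exactly:
x = [−0.25 + √(0.25² + 0.287)]/2 = 1.71 × 10^-1 M
pH = −log(1.71 × 10^-1) = 0.77

pH = 0.77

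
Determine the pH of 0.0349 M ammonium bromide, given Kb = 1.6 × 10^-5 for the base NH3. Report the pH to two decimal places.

pH = 5.33

NH4+ is the conjugate acid of the weak base NH3.
Ka = Kw/Kb = 1.0×10^-14 / 1.6 × 10^-5 = 6.25 × 10^-10
From the ICE table, Ka = [H+]²/(0.0349 − [H+]) = 6.25 × 10^-10.
Since Ka ≪ C₀, [H+] ≈ √(Ka·C₀) = 4.67 × 10^-6 M.
([H+]/C₀ = 0.013% < 5%, so the approximation holds.)
pH = −log[H+] = −log(4.67 × 10^-6) = 5.33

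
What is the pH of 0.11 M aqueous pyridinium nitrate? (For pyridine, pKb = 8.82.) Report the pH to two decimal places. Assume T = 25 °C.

pH = 3.07

C5H5NH+ is the conjugate acid of the weak base C5H5N.
Kb = 10^(−8.82) = 1.51 × 10^-9
Ka = Kw/Kb = 1.0×10^-14 / 1.51 × 10^-9 = 6.62 × 10^-6
Ka = x²/(0.11 − x) = 6.62 × 10^-6
Since Ka ≪ C₀, x ≈ √(Ka·C₀) = 8.53 × 10^-4 M.
pH = −log(8.53 × 10^-4) = 3.07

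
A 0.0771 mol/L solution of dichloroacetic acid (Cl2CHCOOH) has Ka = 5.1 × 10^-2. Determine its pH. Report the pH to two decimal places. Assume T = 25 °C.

pH = 1.37

Cl2CHCOOH ⇌ Cl2CHCOO- + H+
Ka = [H+]²/(0.0771 − [H+]) = 5.1 × 10^-2
Here C₀/Ka ≈ 1.51, so the small-[H+] approximation fails. Use the quadratic:
[H+] = [−0.051 + √(0.051² + 0.0157)]/2 = 4.22 × 10^-2 M
pH = −log(4.22 × 10^-2) = 1.37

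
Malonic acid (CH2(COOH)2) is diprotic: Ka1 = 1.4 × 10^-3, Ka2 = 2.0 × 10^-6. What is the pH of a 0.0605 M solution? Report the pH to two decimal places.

pH = 2.07

Since Ka1 ≫ Ka2, the first ionization dominates [H+].
Ka1 = x²/(0.0605 − x) = 1.4 × 10^-3
Solving the quadratic: x = (−Ka1 + √(Ka1² + 4·Ka1·C₀))/2 = 8.53 × 10^-3 M
pH = −log(8.53 × 10^-3) = 2.07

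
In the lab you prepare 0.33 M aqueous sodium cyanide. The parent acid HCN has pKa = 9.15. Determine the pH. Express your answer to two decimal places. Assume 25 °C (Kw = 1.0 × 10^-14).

CN- is the conjugate base of the weak acid HCN.
Ka = 10^(−9.15) = 7.08 × 10^-10
Kb = Kw/Ka = 1.0×10^-14 / 7.08 × 10^-10 = 1.41 × 10^-5
Kb = x²/(0.33 − x) = 1.41 × 10^-5
Assume x ≪ 0.33: x ≈ √(1.41 × 10^-5 × 0.33) = 2.16 × 10^-3 M
Check: 0.65% ionized — well under 5%, approximation valid.
pOH = −log(2.16 × 10^-3) = 2.67; pH = 14.00 − 2.67 = 11.33

pH = 11.33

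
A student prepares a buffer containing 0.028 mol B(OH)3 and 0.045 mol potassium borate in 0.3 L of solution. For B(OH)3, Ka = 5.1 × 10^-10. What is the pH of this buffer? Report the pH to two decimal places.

pKa = −log(5.1 × 10^-10) = 9.292
Henderson–Hasselbalch: pH = pKa + log([B(OH)4-]/[B(OH)3]) = 9.292 + log(0.045/0.028)
pH = 9.292 + (+0.206) = 9.50

pH = 9.50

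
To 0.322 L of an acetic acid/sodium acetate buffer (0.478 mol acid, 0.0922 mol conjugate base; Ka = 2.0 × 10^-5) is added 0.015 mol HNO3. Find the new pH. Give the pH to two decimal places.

Added H+ converts CH3COO- to CH3COOH: CH3COOH → 0.493 mol, CH3COO- → 0.0772 mol.
pKa = −log(2.0 × 10^-5) = 4.699
Henderson–Hasselbalch with mole ratio 0.0772/0.493: pH = 4.699 + (-0.805)

pH = 3.89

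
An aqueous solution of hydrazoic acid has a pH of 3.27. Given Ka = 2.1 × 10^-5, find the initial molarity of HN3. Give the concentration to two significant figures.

C₀ = 1.4 × 10^-2 M

[H+] = 10^(-3.27) = 5.37 × 10^-4 M = x
Ka = x²/(C₀ − x) ⇒ C₀ = x + x²/Ka
C₀ = 5.37 × 10^-4 + (5.37 × 10^-4)²/(2.1 × 10^-5) = 1.43 × 10^-2 M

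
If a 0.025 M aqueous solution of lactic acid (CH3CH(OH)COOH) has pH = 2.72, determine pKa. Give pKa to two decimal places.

pKa = 3.80

[H+] = 10^(-2.72) = 1.91 × 10^-3 M
At equilibrium [HA] = 0.025 − 1.91 × 10^-3 = 2.31 × 10^-2 M
Ka = [H+][A-]/[HA] = (1.91 × 10^-3)² / 2.31 × 10^-2 = 1.58 × 10^-4
pKa = -log(1.58 × 10^-4) = 3.80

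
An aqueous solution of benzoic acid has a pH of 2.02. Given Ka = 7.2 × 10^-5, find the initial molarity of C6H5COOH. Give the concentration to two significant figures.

[H+] = 10^(-2.02) = 9.55 × 10^-3 M = x
Ka = x²/(C₀ − x) ⇒ C₀ = x + x²/Ka
C₀ = 9.55 × 10^-3 + (9.55 × 10^-3)²/(7.2 × 10^-5) = 1.28 M

C₀ = 1.3 M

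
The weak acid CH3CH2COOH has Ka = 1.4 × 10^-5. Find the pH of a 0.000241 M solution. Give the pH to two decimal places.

pH = 4.29

CH3CH2COOH ⇌ CH3CH2COO- + H+
Ka = [H+]²/(0.000241 − [H+]) = 1.4 × 10^-5
[H+] is not negligible relative to C₀; solve [H+]² + 1.4e-05·[H+] − 3.37e-09 = 0.
[H+] = (−Ka + √(Ka² + 4·Ka·C₀))/2 = 5.15 × 10^-5 M
pH = −log(5.15 × 10^-5) = 4.29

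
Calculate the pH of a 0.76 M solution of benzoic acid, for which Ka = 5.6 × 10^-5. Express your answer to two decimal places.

pH = 2.19

C6H5COOH ⇌ C6H5COO- + H+
Let x = [H+] at equilibrium. Ka = x²/(0.76 − x).
Neglecting x in the denominator: x = √(5.6 × 10^-5 × 0.76) = 6.52 × 10^-3 M
Check: 0.86% ionized — well under 5%, approximation valid.
pH = −log[H+] = −log(6.52 × 10^-3) = 2.19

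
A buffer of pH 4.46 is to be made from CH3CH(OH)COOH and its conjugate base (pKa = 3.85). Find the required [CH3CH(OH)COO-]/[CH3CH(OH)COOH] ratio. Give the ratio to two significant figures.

pH = pKa + log(r) ⇒ log(r) = 4.46 − 3.85 = +0.61
r = [CH3CH(OH)COO-]/[CH3CH(OH)COOH] = 10^(+0.61) = 4.07

ratio = 4.1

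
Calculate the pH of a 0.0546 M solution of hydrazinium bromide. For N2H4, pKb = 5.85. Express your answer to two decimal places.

N2H5+ is the conjugate acid of the weak base N2H4.
Kb = 10^(−5.85) = 1.41 × 10^-6
Ka = Kw/Kb = 1.0×10^-14 / 1.41 × 10^-6 = 7.09 × 10^-9
From the ICE table, Ka = [H+]²/(0.0546 − [H+]) = 7.09 × 10^-9.
Neglecting [H+] in the denominator: [H+] = √(7.09 × 10^-9 × 0.0546) = 1.97 × 10^-5 M
Check: 0.036% ionized — well under 5%, approximation valid.
pH = −log[H+] = −log(1.97 × 10^-5) = 4.71

pH = 4.71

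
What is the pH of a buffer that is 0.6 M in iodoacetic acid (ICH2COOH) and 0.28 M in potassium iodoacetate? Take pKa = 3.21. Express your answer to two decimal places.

pH = 2.88

Henderson–Hasselbalch: pH = pKa + log([ICH2COO-]/[ICH2COOH]) = 3.21 + log(0.28/0.6)
pH = 3.21 + (-0.331) = 2.88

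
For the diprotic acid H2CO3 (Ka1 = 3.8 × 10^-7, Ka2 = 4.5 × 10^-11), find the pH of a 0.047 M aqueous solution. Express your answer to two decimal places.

Since Ka1 ≫ Ka2, the first ionization dominates [H+].
Ka1 = x²/(0.047 − x) = 3.8 × 10^-7
x ≈ √(3.8 × 10^-7 × 0.047) = 1.34 × 10^-4 M
pH = −log(1.34 × 10^-4) = 3.87

pH = 3.87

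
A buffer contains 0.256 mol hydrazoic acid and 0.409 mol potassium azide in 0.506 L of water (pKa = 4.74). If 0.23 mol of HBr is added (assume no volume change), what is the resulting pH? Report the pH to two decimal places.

pH = 4.31

Added H+ converts N3- to HN3: HN3 → 0.486 mol, N3- → 0.179 mol.
Henderson–Hasselbalch with mole ratio 0.179/0.486: pH = 4.74 + (-0.434)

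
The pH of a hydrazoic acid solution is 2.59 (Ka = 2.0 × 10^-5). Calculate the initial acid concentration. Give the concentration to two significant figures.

[H+] = 10^(-2.59) = 2.57 × 10^-3 M = x
Ka = x²/(C₀ − x) ⇒ C₀ = x + x²/Ka
C₀ = 2.57 × 10^-3 + (2.57 × 10^-3)²/(2.0 × 10^-5) = 3.33 × 10^-1 M

C₀ = 3.3 × 10^-1 M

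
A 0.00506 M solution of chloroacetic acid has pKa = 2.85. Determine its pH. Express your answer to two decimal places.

pH = 2.69

ClCH2COOH ⇌ ClCH2COO- + H+
Ka = 10^(−2.85) = 1.41 × 10^-3
Ka = x²/(0.00506 − x) = 1.41 × 10^-3
The 5% rule fails; solving x² + Ka·x − Ka·C₀ = 0 exactly:
x = (−Ka + √(Ka² + 4·Ka·C₀))/2 = 2.06 × 10^-3 M
pH = −log[H+] = −log(2.06 × 10^-3) = 2.69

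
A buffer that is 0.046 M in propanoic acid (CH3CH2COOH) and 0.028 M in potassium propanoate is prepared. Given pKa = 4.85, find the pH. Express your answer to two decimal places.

Using pH = pKa + log([base]/[acid]) with [base]/[acid] = 0.028/0.046:
pH = 4.85 + (-0.216) = 4.63

pH = 4.63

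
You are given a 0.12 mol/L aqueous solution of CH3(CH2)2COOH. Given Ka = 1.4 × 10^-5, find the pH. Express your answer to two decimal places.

CH3(CH2)2COOH ⇌ CH3(CH2)2COO- + H+
Ka = x²/(0.12 − x) = 1.4 × 10^-5
Neglecting x in the denominator: x = √(1.4 × 10^-5 × 0.12) = 1.30 × 10^-3 M
(x/C₀ = 1.1% < 5%, so the approximation holds.)
pH = −log(1.30 × 10^-3) = 2.89

pH = 2.89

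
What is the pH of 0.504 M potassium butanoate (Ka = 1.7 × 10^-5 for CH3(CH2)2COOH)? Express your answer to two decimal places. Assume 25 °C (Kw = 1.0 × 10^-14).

CH3(CH2)2COO- is the conjugate base of the weak acid CH3(CH2)2COOH.
Kb = Kw/Ka = 1.0×10^-14 / 1.7 × 10^-5 = 5.88 × 10^-10
Kb = x²/(0.504 − x) = 5.88 × 10^-10
Since Kb ≪ C₀, x ≈ √(Kb·C₀) = 1.72 × 10^-5 M.
Check: 0.0034% ionized — well under 5%, approximation valid.
pOH = −log(1.72 × 10^-5) = 4.76; pH = 14.00 − 4.76 = 9.24

pH = 9.24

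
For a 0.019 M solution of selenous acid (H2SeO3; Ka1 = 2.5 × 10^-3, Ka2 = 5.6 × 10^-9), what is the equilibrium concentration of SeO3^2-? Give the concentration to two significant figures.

5.6 × 10^-9 M

First ionization gives [H+] ≈ [HSeO3-] = 5.75 × 10^-3 M.
Second step: Ka2 = [H+][SeO3^2-]/[HSeO3-] ≈ [SeO3^2-] (since [H+] ≈ [HSeO3-]).
So [SeO3^2-] ≈ Ka2.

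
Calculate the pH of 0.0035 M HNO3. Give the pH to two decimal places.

pH = 2.46

HNO3 is a strong acid and dissociates completely, so [H+] = 0.0035 M.
pH = -log(0.0035) = 2.46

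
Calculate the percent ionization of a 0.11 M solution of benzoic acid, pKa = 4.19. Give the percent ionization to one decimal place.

2.4%

C6H5COOH ⇌ C6H5COO- + H+; let x = [H+] at equilibrium.
Ka = 10^(−4.19) = 6.46 × 10^-5
x ≈ √(Ka·C₀) = √(6.46 × 10^-5 × 0.11) = 2.67 × 10^-3 M
Fraction ionized = 2.67 × 10^-3 / 0.11 = 0.0243 → 2.4%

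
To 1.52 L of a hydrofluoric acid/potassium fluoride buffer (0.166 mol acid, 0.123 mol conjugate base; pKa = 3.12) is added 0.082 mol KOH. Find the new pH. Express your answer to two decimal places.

OH- converts HF to F-: HF → 0.084 mol, F- → 0.205 mol.
pH = pKa + log([A⁻]/[HA]) = 3.12 + log(0.205/0.084) = 3.12 +0.387

pH = 3.51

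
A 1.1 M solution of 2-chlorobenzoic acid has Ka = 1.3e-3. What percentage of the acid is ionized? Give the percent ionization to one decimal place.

3.4%

ClC6H4COOH ⇌ ClC6H4COO- + H+; let x = [H+] at equilibrium.
x ≈ √(Ka·C₀) = √(1.3 × 10^-3 × 1.1) = 3.78 × 10^-2 M
% ionization = x/C₀ × 100% = 3.78 × 10^-2/1.1 × 100% = 3.4%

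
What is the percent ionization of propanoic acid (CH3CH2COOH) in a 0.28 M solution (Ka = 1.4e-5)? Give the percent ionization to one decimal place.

CH3CH2COOH ⇌ CH3CH2COO- + H+; let x = [H+] at equilibrium.
x ≈ √(Ka·C₀) = √(1.4 × 10^-5 × 0.28) = 1.98 × 10^-3 M
% ionization = x/C₀ × 100% = 1.98 × 10^-3/0.28 × 100% = 0.7%

0.7%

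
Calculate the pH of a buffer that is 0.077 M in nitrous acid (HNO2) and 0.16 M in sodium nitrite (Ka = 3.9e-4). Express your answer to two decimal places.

pH = 3.73

pKa = −log(3.9 × 10^-4) = 3.409
pH = pKa + log([A⁻]/[HA]) = 3.409 + log(0.16/0.077)
pH = 3.409 + (+0.318) = 3.73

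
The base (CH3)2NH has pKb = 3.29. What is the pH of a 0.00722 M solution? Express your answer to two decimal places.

pH = 11.23

(CH3)2NH + H2O ⇌ (CH3)2NH2+ + OH-
Kb = 10^(−3.29) = 5.13 × 10^-4
Kb = [OH-]²/(0.00722 − [OH-]) = 5.13 × 10^-4
[OH-] is not negligible relative to C₀; solve [OH-]² + 0.000513·[OH-] − 3.7e-06 = 0.
[OH-] = (−Kb + √(Kb² + 4·Kb·C₀))/2 = 1.69 × 10^-3 M
pOH = −log(1.69 × 10^-3) = 2.77; pH = 14.00 − 2.77 = 11.23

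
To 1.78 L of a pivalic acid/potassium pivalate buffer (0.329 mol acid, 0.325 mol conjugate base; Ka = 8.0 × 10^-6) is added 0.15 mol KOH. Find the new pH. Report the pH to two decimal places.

After neutralization: n((CH3)3CCOOH) = 0.179 mol, n((CH3)3CCOO-) = 0.475 mol.
pKa = −log(8.0 × 10^-6) = 5.097
pH = pKa + log([A⁻]/[HA]) = 5.097 + log(0.475/0.179) = 5.097 +0.424

pH = 5.52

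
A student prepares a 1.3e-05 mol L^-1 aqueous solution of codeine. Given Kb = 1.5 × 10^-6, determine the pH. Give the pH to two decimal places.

C18H21NO3 + H2O ⇌ C18H22NO3+ + OH-
Let x = [OH-] at equilibrium. Kb = x²/(1.3e-05 − x).
The 5% rule fails; solving x² + Kb·x − Kb·C₀ = 0 exactly:
x = (−Kb + √(Kb² + 4·Kb·C₀))/2 = 3.73 × 10^-6 M
pOH = 5.43, so pH = 14.00 − pOH = 8.57

pH = 8.57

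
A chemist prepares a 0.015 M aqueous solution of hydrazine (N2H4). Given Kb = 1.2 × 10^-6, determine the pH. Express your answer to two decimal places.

pH = 10.13

N2H4 + H2O ⇌ N2H5+ + OH-
From the ICE table, Kb = x²/(0.015 − x) = 1.2 × 10^-6.
Since Kb ≪ C₀, x ≈ √(Kb·C₀) = 1.34 × 10^-4 M.
(x/C₀ = 0.89% < 5%, so the approximation holds.)
pOH = −log(1.34 × 10^-4) = 3.87; pH = 14.00 − 3.87 = 10.13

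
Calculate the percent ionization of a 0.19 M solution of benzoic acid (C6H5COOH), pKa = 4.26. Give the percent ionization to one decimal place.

1.7%

C6H5COOH ⇌ C6H5COO- + H+; let x = [H+] at equilibrium.
Ka = 10^(−4.26) = 5.50 × 10^-5
x ≈ √(Ka·C₀) = √(5.50 × 10^-5 × 0.19) = 3.23 × 10^-3 M
% ionization = x/C₀ × 100% = 3.23 × 10^-3/0.19 × 100% = 1.7%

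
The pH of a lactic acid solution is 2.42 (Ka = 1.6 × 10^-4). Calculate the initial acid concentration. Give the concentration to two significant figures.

[H+] = 10^(-2.42) = 3.80 × 10^-3 M = x
Ka = x²/(C₀ − x) ⇒ C₀ = x + x²/Ka
C₀ = 3.80 × 10^-3 + (3.80 × 10^-3)²/(1.6 × 10^-4) = 9.40 × 10^-2 M

C₀ = 9.4 × 10^-2 M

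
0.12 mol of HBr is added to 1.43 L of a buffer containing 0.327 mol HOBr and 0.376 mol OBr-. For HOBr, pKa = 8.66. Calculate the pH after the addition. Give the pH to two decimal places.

Added H+ converts OBr- to HOBr: HOBr → 0.447 mol, OBr- → 0.256 mol.
Henderson–Hasselbalch with mole ratio 0.256/0.447: pH = 8.66 + (-0.242)

pH = 8.42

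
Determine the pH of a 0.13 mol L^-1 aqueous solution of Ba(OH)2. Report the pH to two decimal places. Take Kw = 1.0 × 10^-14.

Ba(OH)2 is a strong base (each formula unit releases 2 OH-); [OH-] = 0.26 M.
pOH = -log(0.26) = 0.59
pH = 14.00 - 0.59 = 13.41

pH = 13.41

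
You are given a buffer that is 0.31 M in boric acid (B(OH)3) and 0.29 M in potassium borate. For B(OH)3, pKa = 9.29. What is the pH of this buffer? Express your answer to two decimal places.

pH = 9.26

pH = pKa + log([A⁻]/[HA]) = 9.29 + log(0.29/0.31)
pH = 9.29 + (-0.029) = 9.26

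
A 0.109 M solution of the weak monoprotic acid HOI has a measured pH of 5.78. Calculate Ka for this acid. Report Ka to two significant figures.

[H+] = 10^(-5.78) = 1.66 × 10^-6 M
At equilibrium [HA] = 0.109 − 1.66 × 10^-6 = 1.09 × 10^-1 M
Ka = [H+][A-]/[HA] = (1.66 × 10^-6)² / 1.09 × 10^-1 = 2.5 × 10^-11

Ka = 2.5 × 10^-11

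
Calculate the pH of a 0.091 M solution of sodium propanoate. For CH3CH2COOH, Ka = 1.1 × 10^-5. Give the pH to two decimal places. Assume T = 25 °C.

pH = 8.96

CH3CH2COO- is the conjugate base of the weak acid CH3CH2COOH.
Kb = Kw/Ka = 1.0×10^-14 / 1.1 × 10^-5 = 9.09 × 10^-10
Kb = [OH-]²/(0.091 − [OH-]) = 9.09 × 10^-10
Neglecting [OH-] in the denominator: [OH-] = √(9.09 × 10^-10 × 0.091) = 9.09 × 10^-6 M
([OH-]/C₀ = 0.01% < 5%, so the approximation holds.)
pOH = −log(9.09 × 10^-6) = 5.04; pH = 14.00 − 5.04 = 8.96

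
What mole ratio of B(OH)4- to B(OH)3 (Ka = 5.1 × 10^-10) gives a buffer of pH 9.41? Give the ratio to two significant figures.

ratio = 1.3

pKa = -log(5.1 × 10^-10) = 9.292
pH = pKa + log(r) ⇒ log(r) = 9.41 − 9.292 = +0.118
r = [B(OH)4-]/[B(OH)3] = 10^(+0.118) = 1.31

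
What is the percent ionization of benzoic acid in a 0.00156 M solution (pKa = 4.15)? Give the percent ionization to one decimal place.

C6H5COOH ⇌ C6H5COO- + H+; let x = [H+] at equilibrium.
Ka = 10^(−4.15) = 7.08 × 10^-5
Solve x² + 7.08e-05x − 1.1e-07 = 0 → x = 2.99 × 10^-4 M
% ionization = x/C₀ × 100% = 2.99 × 10^-4/0.00156 × 100% = 19.2%

19.2%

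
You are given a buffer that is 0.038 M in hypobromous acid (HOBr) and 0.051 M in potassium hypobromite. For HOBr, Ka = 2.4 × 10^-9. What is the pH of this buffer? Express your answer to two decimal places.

pKa = −log(2.4 × 10^-9) = 8.620
Henderson–Hasselbalch: pH = pKa + log([OBr-]/[HOBr]) = 8.620 + log(0.051/0.038)
pH = 8.620 + (+0.128) = 8.75

pH = 8.75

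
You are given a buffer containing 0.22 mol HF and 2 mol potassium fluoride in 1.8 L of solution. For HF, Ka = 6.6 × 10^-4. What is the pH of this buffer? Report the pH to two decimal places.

pH = 4.14

pKa = −log(6.6 × 10^-4) = 3.180
pH = pKa + log([A⁻]/[HA]) = 3.180 + log(2/0.22)
pH = 3.180 + (+0.959) = 4.14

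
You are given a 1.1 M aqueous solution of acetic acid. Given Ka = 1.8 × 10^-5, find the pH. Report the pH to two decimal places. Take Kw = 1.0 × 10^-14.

CH3COOH ⇌ CH3COO- + H+
From the ICE table, Ka = [H+]²/(1.1 − [H+]) = 1.8 × 10^-5.
Assume [H+] ≪ 1.1: [H+] ≈ √(1.8 × 10^-5 × 1.1) = 4.45 × 10^-3 M
pH = −log[H+] = −log(4.45 × 10^-3) = 2.35

pH = 2.35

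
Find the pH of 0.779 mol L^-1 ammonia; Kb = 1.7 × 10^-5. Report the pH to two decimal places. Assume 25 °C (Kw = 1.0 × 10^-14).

pH = 11.56

NH3 + H2O ⇌ NH4+ + OH-
From the ICE table, Kb = [OH-]²/(0.779 − [OH-]) = 1.7 × 10^-5.
Assume [OH-] ≪ 0.779: [OH-] ≈ √(1.7 × 10^-5 × 0.779) = 3.64 × 10^-3 M
([OH-]/C₀ = 0.47% < 5%, so the approximation holds.)
pOH = 2.44, so pH = 14.00 − pOH = 11.56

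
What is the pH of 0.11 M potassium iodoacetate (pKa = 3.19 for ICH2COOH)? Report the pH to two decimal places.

ICH2COO- is the conjugate base of the weak acid ICH2COOH.
Ka = 10^(−3.19) = 6.46 × 10^-4
Kb = Kw/Ka = 1.0×10^-14 / 6.46 × 10^-4 = 1.55 × 10^-11
Kb = [OH-]²/(0.11 − [OH-]) = 1.55 × 10^-11
Assume [OH-] ≪ 0.11: [OH-] ≈ √(1.55 × 10^-11 × 0.11) = 1.31 × 10^-6 M
Check: 0.0012% ionized — well under 5%, approximation valid.
pOH = −log(1.31 × 10^-6) = 5.88; pH = 14.00 − 5.88 = 8.12

pH = 8.12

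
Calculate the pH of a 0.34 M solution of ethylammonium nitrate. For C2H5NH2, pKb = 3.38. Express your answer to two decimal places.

C2H5NH3+ is the conjugate acid of the weak base C2H5NH2.
Kb = 10^(−3.38) = 4.17 × 10^-4
Ka = Kw/Kb = 1.0×10^-14 / 4.17 × 10^-4 = 2.40 × 10^-11
From the ICE table, Ka = [H+]²/(0.34 − [H+]) = 2.40 × 10^-11.
Neglecting [H+] in the denominator: [H+] = √(2.40 × 10^-11 × 0.34) = 2.86 × 10^-6 M
Check: 0.00084% ionized — well under 5%, approximation valid.
pH = −log[H+] = −log(2.86 × 10^-6) = 5.54

pH = 5.54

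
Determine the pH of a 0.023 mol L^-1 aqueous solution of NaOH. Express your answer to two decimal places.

NaOH is a strong base; [OH-] = 0.023 M.
pOH = -log(0.023) = 1.64
pH = 14.00 - 1.64 = 12.36

pH = 12.36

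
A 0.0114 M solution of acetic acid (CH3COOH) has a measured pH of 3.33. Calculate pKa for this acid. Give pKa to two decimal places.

[H+] = 10^(-3.33) = 4.68 × 10^-4 M
At equilibrium [HA] = 0.0114 − 4.68 × 10^-4 = 1.09 × 10^-2 M
Ka = [H+][A-]/[HA] = (4.68 × 10^-4)² / 1.09 × 10^-2 = 2.01 × 10^-5
pKa = -log(2.01 × 10^-5) = 4.70

pKa = 4.70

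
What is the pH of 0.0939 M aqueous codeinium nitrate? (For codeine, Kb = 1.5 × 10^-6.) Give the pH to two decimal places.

pH = 4.60

C18H22NO3+ is the conjugate acid of the weak base C18H21NO3.
Ka = Kw/Kb = 1.0×10^-14 / 1.5 × 10^-6 = 6.67 × 10^-9
Ka = [H+]²/(0.0939 − [H+]) = 6.67 × 10^-9
Neglecting [H+] in the denominator: [H+] = √(6.67 × 10^-9 × 0.0939) = 2.50 × 10^-5 M
Check: 0.027% ionized — well under 5%, approximation valid.
pH = −log[H+] = −log(2.50 × 10^-5) = 4.60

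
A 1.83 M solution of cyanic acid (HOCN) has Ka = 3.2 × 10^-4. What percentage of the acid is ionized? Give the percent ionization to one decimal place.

1.3%

HOCN ⇌ OCN- + H+; let x = [H+] at equilibrium.
x ≈ √(Ka·C₀) = √(3.2 × 10^-4 × 1.83) = 2.42 × 10^-2 M
Fraction ionized = 2.42 × 10^-2 / 1.83 = 0.0132 → 1.3%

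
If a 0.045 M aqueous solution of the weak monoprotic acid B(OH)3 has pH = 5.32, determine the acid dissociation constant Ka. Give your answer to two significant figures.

Ka = 5.1 × 10^-10

[H+] = 10^(-5.32) = 4.79 × 10^-6 M
At equilibrium [HA] = 0.045 − 4.79 × 10^-6 = 4.50 × 10^-2 M
Ka = [H+][A-]/[HA] = (4.79 × 10^-6)² / 4.50 × 10^-2 = 5.1 × 10^-10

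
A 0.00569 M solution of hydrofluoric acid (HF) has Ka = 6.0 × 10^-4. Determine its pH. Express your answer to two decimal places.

HF ⇌ F- + H+
Ka = [H+]²/(0.00569 − [H+]) = 6.0 × 10^-4
The 5% rule fails; solving [H+]² + Ka·[H+] − Ka·C₀ = 0 exactly:
[H+] = [−0.0006 + √(0.0006² + 1.37e-05)]/2 = 1.57 × 10^-3 M
pH = −log[H+] = −log(1.57 × 10^-3) = 2.80

pH = 2.80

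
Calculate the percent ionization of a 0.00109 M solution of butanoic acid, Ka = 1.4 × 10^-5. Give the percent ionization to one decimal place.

CH3(CH2)2COOH ⇌ CH3(CH2)2COO- + H+; let x = [H+] at equilibrium.
Ka = x²/(C₀ − x); solving the quadratic gives x = 1.17 × 10^-4 M.
Fraction ionized = 1.17 × 10^-4 / 0.00109 = 0.1073 → 10.7%

10.7%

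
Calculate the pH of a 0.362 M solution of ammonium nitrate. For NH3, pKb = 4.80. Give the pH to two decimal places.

pH = 4.82

NH4+ is the conjugate acid of the weak base NH3.
Kb = 10^(−4.80) = 1.58 × 10^-5
Ka = Kw/Kb = 1.0×10^-14 / 1.58 × 10^-5 = 6.33 × 10^-10
Ka = [H+]²/(0.362 − [H+]) = 6.33 × 10^-10
Neglecting [H+] in the denominator: [H+] = √(6.33 × 10^-10 × 0.362) = 1.51 × 10^-5 M
pH = −log(1.51 × 10^-5) = 4.82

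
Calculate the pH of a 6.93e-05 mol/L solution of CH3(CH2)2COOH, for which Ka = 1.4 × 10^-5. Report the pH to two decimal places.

CH3(CH2)2COOH ⇌ CH3(CH2)2COO- + H+
Ka = [H+]²/(6.93e-05 − [H+]) = 1.4 × 10^-5
Here C₀/Ka ≈ 4.95, so the small-[H+] approximation fails. Use the quadratic:
[H+] = (−Ka + √(Ka² + 4·Ka·C₀))/2 = 2.49 × 10^-5 M
pH = −log(2.49 × 10^-5) = 4.60

pH = 4.60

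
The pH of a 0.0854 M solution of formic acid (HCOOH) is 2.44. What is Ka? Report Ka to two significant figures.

Ka = 1.6 × 10^-4

[H+] = 10^(-2.44) = 3.63 × 10^-3 M
At equilibrium [HA] = 0.0854 − 3.63 × 10^-3 = 8.18 × 10^-2 M
Ka = [H+][A-]/[HA] = (3.63 × 10^-3)² / 8.18 × 10^-2 = 1.6 × 10^-4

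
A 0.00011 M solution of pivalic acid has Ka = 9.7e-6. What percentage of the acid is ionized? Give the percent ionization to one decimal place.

25.6%

(CH3)3CCOOH ⇌ (CH3)3CCOO- + H+; let x = [H+] at equilibrium.
Ka = x²/(C₀ − x); solving the quadratic gives x = 2.82 × 10^-5 M.
Fraction ionized = 2.82 × 10^-5 / 0.00011 = 0.2564 → 25.6%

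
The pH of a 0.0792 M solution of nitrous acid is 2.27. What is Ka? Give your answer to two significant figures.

Ka = 3.9 × 10^-4

[H+] = 10^(-2.27) = 5.37 × 10^-3 M
At equilibrium [HA] = 0.0792 − 5.37 × 10^-3 = 7.38 × 10^-2 M
Ka = [H+][A-]/[HA] = (5.37 × 10^-3)² / 7.38 × 10^-2 = 3.9 × 10^-4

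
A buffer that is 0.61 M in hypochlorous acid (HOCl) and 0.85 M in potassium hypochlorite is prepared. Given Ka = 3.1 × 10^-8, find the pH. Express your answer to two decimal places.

pH = 7.65

pKa = −log(3.1 × 10^-8) = 7.509
pH = pKa + log([A⁻]/[HA]) = 7.509 + log(0.85/0.61)
pH = 7.509 + (+0.144) = 7.65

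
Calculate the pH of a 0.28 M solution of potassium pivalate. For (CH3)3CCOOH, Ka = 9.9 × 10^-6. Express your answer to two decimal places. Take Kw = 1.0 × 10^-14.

(CH3)3CCOO- is the conjugate base of the weak acid (CH3)3CCOOH.
Kb = Kw/Ka = 1.0×10^-14 / 9.9 × 10^-6 = 1.01 × 10^-9
Kb = [OH-]²/(0.28 − [OH-]) = 1.01 × 10^-9
Assume [OH-] ≪ 0.28: [OH-] ≈ √(1.01 × 10^-9 × 0.28) = 1.68 × 10^-5 M
pOH = −log(1.68 × 10^-5) = 4.77; pH = 14.00 − 4.77 = 9.23

pH = 9.23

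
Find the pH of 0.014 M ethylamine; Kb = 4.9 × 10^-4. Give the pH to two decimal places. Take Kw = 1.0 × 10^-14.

C2H5NH2 + H2O ⇌ C2H5NH3+ + OH-
From the ICE table, Kb = [OH-]²/(0.014 − [OH-]) = 4.9 × 10^-4.
Here C₀/Kb ≈ 28.6, so the small-[OH-] approximation fails. Use the quadratic:
[OH-] = (−Kb + √(Kb² + 4·Kb·C₀))/2 = 2.39 × 10^-3 M
pOH = 2.62, so pH = 14.00 − pOH = 11.38

pH = 11.38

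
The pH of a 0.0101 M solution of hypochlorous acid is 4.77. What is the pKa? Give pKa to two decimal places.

pKa = 7.54

[H+] = 10^(-4.77) = 1.70 × 10^-5 M
At equilibrium [HA] = 0.0101 − 1.70 × 10^-5 = 1.01 × 10^-2 M
Ka = [H+][A-]/[HA] = (1.70 × 10^-5)² / 1.01 × 10^-2 = 2.86 × 10^-8
pKa = -log(2.86 × 10^-8) = 7.54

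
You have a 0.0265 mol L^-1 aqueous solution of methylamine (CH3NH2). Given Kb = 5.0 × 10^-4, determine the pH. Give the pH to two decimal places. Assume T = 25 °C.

pH = 11.53

CH3NH2 + H2O ⇌ CH3NH3+ + OH-
Let x = [OH-] at equilibrium. Kb = x²/(0.0265 − x).
x is not negligible relative to C₀; solve x² + 0.0005·x − 1.33e-05 = 0.
x = [−0.0005 + √(0.0005² + 5.3e-05)]/2 = 3.40 × 10^-3 M
pOH = −log(3.40 × 10^-3) = 2.47; pH = 14.00 − 2.47 = 11.53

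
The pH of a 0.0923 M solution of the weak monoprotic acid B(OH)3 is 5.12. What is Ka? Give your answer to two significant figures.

[H+] = 10^(-5.12) = 7.59 × 10^-6 M
At equilibrium [HA] = 0.0923 − 7.59 × 10^-6 = 9.23 × 10^-2 M
Ka = [H+][A-]/[HA] = (7.59 × 10^-6)² / 9.23 × 10^-2 = 6.2 × 10^-10

Ka = 6.2 × 10^-10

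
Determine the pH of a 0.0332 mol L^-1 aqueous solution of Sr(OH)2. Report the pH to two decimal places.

pH = 12.82

Sr(OH)2 is a strong base (each formula unit releases 2 OH-); [OH-] = 0.0664 M.
pOH = -log(0.0664) = 1.18
pH = 14.00 - 1.18 = 12.82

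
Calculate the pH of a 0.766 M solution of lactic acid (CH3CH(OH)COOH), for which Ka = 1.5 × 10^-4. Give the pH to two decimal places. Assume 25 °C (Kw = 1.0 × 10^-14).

CH3CH(OH)COOH ⇌ CH3CH(OH)COO- + H+
From the ICE table, Ka = [H+]²/(0.766 − [H+]) = 1.5 × 10^-4.
Neglecting [H+] in the denominator: [H+] = √(1.5 × 10^-4 × 0.766) = 1.07 × 10^-2 M
([H+]/C₀ = 1.4% < 5%, so the approximation holds.)
pH = −log(1.07 × 10^-2) = 1.97

pH = 1.97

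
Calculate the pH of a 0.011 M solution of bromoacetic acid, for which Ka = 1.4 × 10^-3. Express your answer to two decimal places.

pH = 2.48

BrCH2COOH ⇌ BrCH2COO- + H+
From the ICE table, Ka = [H+]²/(0.011 − [H+]) = 1.4 × 10^-3.
The 5% rule fails; solving [H+]² + Ka·[H+] − Ka·C₀ = 0 exactly:
[H+] = [−0.0014 + √(0.0014² + 6.16e-05)]/2 = 3.29 × 10^-3 M
pH = −log[H+] = −log(3.29 × 10^-3) = 2.48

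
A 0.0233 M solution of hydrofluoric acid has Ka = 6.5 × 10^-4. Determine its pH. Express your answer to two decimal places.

HF ⇌ F- + H+
Ka = [H+]²/(0.0233 − [H+]) = 6.5 × 10^-4
The 5% rule fails; solving [H+]² + Ka·[H+] − Ka·C₀ = 0 exactly:
[H+] = (−Ka + √(Ka² + 4·Ka·C₀))/2 = 3.58 × 10^-3 M
pH = −log[H+] = −log(3.58 × 10^-3) = 2.45

pH = 2.45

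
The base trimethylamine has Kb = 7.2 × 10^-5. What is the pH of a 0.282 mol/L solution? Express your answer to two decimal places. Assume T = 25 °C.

pH = 11.65

(CH3)3N + H2O ⇌ (CH3)3NH+ + OH-
Kb = x²/(0.282 − x) = 7.2 × 10^-5
Assume x ≪ 0.282: x ≈ √(7.2 × 10^-5 × 0.282) = 4.51 × 10^-3 M
(x/C₀ = 1.6% < 5%, so the approximation holds.)
pOH = 2.35, so pH = 14.00 − pOH = 11.65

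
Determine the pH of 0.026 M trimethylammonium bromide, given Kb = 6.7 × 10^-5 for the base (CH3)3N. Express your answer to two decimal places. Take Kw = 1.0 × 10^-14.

(CH3)3NH+ is the conjugate acid of the weak base (CH3)3N.
Ka = Kw/Kb = 1.0×10^-14 / 6.7 × 10^-5 = 1.49 × 10^-10
Ka = [H+]²/(0.026 − [H+]) = 1.49 × 10^-10
Neglecting [H+] in the denominator: [H+] = √(1.49 × 10^-10 × 0.026) = 1.97 × 10^-6 M
pH = −log[H+] = −log(1.97 × 10^-6) = 5.71

pH = 5.71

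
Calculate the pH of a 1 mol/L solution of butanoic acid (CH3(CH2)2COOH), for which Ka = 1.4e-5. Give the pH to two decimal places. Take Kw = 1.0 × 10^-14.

pH = 2.43

CH3(CH2)2COOH ⇌ CH3(CH2)2COO- + H+
Let x = [H+] at equilibrium. Ka = x²/(1 − x).
Neglecting x in the denominator: x = √(1.4 × 10^-5 × 1) = 3.74 × 10^-3 M
(x/C₀ = 0.37% < 5%, so the approximation holds.)
pH = −log[H+] = −log(3.74 × 10^-3) = 2.43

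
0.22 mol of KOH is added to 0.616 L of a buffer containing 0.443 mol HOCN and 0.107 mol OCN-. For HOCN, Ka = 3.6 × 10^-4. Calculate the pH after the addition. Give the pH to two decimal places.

pH = 3.61

After neutralization: n(HOCN) = 0.223 mol, n(OCN-) = 0.327 mol.
pKa = −log(3.6 × 10^-4) = 3.444
pH = pKa + log(n_OCN-/n_HOCN) = 3.444 + log(0.327/0.223) = 3.444 + (+0.166)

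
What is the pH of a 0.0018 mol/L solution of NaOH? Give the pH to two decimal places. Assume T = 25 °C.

pH = 11.26

NaOH is a strong base; [OH-] = 0.0018 M.
pOH = -log(0.0018) = 2.74
pH = 14.00 - 2.74 = 11.26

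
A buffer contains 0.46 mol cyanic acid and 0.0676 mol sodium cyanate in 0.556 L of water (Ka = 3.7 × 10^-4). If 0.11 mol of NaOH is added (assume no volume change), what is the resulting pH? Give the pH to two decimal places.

pH = 3.14

OH- converts HOCN to OCN-: HOCN → 0.35 mol, OCN- → 0.178 mol.
pKa = −log(3.7 × 10^-4) = 3.432
Henderson–Hasselbalch with mole ratio 0.178/0.35: pH = 3.432 + (-0.294)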